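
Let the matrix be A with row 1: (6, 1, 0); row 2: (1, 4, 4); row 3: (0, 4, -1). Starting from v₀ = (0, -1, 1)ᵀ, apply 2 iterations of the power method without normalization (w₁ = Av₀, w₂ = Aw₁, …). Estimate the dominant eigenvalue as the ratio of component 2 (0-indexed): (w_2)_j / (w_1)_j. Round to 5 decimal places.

-1.00000

w1 = Av₀ = (6·0 + 1·(-1) + 0·1; 1·0 + 4·(-1) + 4·1; 0·0 + 4·(-1) + (-1)·1) = (-1, 0, -5)
w2 = Aw1 = (6·(-1) + 1·0 + 0·(-5); 1·(-1) + 4·0 + 4·(-5); 0·(-1) + 4·0 + (-1)·(-5)) = (-6, -21, 5)
Ratio at component: 5 / -5 = -1.00000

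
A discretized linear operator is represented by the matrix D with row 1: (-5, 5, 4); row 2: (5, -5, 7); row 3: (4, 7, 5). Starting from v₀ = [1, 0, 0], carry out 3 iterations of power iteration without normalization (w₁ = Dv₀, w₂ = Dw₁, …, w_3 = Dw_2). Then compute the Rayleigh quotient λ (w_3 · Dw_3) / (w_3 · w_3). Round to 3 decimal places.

λ ≈ -3.741

w1 = Dv₀ = (-5, 5, 4)
w2 = Dw1 = (66, -22, 35)
w3 = Dw2 = (-300, 685, 285)
Dw3 = (6065, -2930, 5020)
w3·Dw3 = (-300)·6065 + 685·(-2930) + 285·5020 = -2395850; w3·w3 = (-300)·(-300) + 685·685 + 285·285 = 640450
λ ≈ -2395850/640450 = -3.741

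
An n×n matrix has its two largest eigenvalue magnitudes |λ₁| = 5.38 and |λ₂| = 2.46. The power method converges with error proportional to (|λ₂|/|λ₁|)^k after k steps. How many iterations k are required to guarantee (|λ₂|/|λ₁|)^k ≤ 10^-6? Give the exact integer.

18

|λ₂/λ₁| = 2.46/5.38 = 0.45725
Need k ≥ ln(10^-6) / ln(0.45725) = -13.8155 / -0.7825 ≈ 17.655
Smallest integer k satisfying the bound: 18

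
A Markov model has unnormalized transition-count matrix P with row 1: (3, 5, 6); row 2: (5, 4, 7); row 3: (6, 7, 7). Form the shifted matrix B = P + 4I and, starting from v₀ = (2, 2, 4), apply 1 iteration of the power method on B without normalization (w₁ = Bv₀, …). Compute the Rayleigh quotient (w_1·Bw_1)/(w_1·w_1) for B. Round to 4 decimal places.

μ ≈ 20.9996

B = P + 4I has rows (7, 5, 6); (5, 8, 7); (6, 7, 11)
w1 = Bv₀ = (48, 54, 70)
Bw1 = (1026, 1162, 1436)
w1·Bw1 = 212516; w1·w1 = 10120; μ ≈ 212516/10120 = 20.9996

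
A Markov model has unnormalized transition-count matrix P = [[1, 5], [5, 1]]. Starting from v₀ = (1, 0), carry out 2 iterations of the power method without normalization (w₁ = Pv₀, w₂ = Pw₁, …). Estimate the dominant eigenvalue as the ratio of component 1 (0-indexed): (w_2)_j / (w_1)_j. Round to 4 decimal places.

w1 = Pv₀ = (1, 5)
w2 = Pw1 = (26, 10)
Ratio at component: 10 / 5 = 2.0000

λ ≈ 2.0000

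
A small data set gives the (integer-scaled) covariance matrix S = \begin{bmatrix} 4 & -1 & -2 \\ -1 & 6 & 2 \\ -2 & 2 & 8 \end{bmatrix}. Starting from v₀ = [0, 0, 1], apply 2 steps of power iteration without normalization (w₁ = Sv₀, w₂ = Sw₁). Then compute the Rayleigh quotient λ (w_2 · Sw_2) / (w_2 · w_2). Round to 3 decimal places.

w1 = Sv₀ = (-2, 2, 8)
w2 = Sw1 = (-26, 30, 72)
Sw2 = (-278, 350, 688)
w2·Sw2 = (-26)·(-278) + 30·350 + 72·688 = 67264; w2·w2 = (-26)·(-26) + 30·30 + 72·72 = 6760
λ ≈ 67264/6760 = 9.950

9.950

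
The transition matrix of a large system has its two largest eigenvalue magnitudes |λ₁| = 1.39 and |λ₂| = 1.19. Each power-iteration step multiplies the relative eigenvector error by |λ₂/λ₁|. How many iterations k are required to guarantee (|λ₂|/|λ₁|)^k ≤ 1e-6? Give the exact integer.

89

|λ₂/λ₁| = 1.19/1.39 = 0.85612
Need k ≥ ln(1e-6) / ln(0.85612) = -13.8155 / -0.1554 ≈ 88.931
Smallest integer k satisfying the bound: 89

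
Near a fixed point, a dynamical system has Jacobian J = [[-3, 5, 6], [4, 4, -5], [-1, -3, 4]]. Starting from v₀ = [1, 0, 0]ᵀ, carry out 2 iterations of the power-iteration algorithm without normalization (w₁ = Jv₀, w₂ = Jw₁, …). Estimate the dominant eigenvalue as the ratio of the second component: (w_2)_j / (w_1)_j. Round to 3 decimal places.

w1 = Jv₀ = ((-3)·1 + 5·0 + 6·0; 4·1 + 4·0 + (-5)·0; (-1)·1 + (-3)·0 + 4·0) = (-3, 4, -1)
w2 = Jw1 = ((-3)·(-3) + 5·4 + 6·(-1); 4·(-3) + 4·4 + (-5)·(-1); (-1)·(-3) + (-3)·4 + 4·(-1)) = (23, 9, -13)
Ratio at component: 9 / 4 = 2.250

λ ≈ 2.250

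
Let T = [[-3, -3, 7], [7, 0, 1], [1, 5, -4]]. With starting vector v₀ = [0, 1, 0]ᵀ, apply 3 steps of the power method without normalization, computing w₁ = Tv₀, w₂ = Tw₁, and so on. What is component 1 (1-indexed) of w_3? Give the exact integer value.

w1 = Tv₀ = ((-3)·0 + (-3)·1 + 7·0; 7·0 + 0·1 + 1·0; 1·0 + 5·1 + (-4)·0) = (-3, 0, 5)
w2 = Tw1 = ((-3)·(-3) + (-3)·0 + 7·5; 7·(-3) + 0·0 + 1·5; 1·(-3) + 5·0 + (-4)·5) = (44, -16, -23)
w3 = Tw2 = (-245, 285, 56)
The requested component of w3 is -245.

-245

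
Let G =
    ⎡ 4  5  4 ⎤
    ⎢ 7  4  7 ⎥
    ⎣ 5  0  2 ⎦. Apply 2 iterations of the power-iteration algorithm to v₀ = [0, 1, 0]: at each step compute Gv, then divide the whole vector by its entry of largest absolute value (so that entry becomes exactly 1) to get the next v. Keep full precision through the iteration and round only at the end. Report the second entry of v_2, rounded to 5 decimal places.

Gv0 = (5.000000, 4.000000, 0.000000); divide by 5.000000 → v1 = (1.000000, 0.800000, 0.000000)
Gv1 = (8.000000, 10.200000, 5.000000); divide by 10.200000 → v2 = (0.784314, 1.000000, 0.490196)
Requested entry of v2: 51/51 = 1.00000

1.00000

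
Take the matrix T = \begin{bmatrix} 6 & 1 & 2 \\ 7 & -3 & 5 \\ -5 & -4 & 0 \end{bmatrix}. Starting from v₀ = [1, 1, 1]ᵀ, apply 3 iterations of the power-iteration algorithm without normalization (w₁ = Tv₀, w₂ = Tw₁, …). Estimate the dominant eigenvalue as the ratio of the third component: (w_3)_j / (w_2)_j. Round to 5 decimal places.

w1 = Tv₀ = (6·1 + 1·1 + 2·1; 7·1 + (-3)·1 + 5·1; (-5)·1 + (-4)·1 + 0·1) = (9, 9, -9)
w2 = Tw1 = (6·9 + 1·9 + 2·(-9); 7·9 + (-3)·9 + 5·(-9); (-5)·9 + (-4)·9 + 0·(-9)) = (45, -9, -81)
w3 = Tw2 = (99, -63, -189)
Ratio at component: -189 / -81 = 2.33333

2.33333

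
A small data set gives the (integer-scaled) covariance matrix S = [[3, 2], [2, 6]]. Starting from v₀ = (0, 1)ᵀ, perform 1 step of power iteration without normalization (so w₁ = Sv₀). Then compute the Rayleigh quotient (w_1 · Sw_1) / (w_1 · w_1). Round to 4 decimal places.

w1 = Sv₀ = (3·0 + 2·1; 2·0 + 6·1) = (2, 6)
Sw1 = (18, 40)
w1·Sw1 = 2·18 + 6·40 = 276; w1·w1 = 2·2 + 6·6 = 40
λ ≈ 276/40 = 6.9000

λ ≈ 6.9000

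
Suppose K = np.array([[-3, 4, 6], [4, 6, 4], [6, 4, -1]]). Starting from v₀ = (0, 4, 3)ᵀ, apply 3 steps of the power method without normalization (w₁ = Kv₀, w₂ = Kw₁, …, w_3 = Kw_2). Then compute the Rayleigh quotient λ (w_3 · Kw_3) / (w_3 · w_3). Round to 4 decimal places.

10.0762

w1 = Kv₀ = (34, 36, 13)
w2 = Kw1 = (120, 404, 335)
w3 = Kw2 = (3266, 4244, 2001)
Kw3 = (19184, 46532, 34571)
w3·Kw3 = 3266·19184 + 4244·46532 + 2001·34571 = 329313323; w3·w3 = 3266·3266 + 4244·4244 + 2001·2001 = 32682293
λ ≈ 329313323/32682293 = 10.0762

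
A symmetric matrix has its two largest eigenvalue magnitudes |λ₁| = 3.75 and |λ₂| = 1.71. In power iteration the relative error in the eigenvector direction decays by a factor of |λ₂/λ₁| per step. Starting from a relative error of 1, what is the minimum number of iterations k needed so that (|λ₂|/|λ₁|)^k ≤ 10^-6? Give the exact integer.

|λ₂/λ₁| = 1.71/3.75 = 0.45600
Need k ≥ ln(10^-6) / ln(0.45600) = -13.8155 / -0.7853 ≈ 17.593
Smallest integer k satisfying the bound: 18

18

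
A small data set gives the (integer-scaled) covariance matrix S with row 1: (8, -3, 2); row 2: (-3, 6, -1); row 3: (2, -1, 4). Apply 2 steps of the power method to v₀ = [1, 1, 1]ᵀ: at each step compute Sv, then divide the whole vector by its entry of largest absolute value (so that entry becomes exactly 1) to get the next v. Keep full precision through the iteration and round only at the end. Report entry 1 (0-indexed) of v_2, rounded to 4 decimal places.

Sv0 = (7.00000, 2.00000, 5.00000); divide by 7.00000 → v1 = (1.00000, 0.28571, 0.71429)
Sv1 = (8.57143, -2.00000, 4.57143); divide by 8.57143 → v2 = (1.00000, -0.23333, 0.53333)
Requested entry of v2: -14/60 = -0.2333

-0.2333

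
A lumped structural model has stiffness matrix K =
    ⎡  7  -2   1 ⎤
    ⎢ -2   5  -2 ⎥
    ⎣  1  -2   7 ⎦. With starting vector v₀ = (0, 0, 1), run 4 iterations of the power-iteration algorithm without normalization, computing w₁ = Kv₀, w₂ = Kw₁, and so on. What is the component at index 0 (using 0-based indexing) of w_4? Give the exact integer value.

2620

w1 = Kv₀ = (1, -2, 7)
w2 = Kw1 = (18, -26, 54)
w3 = Kw2 = (232, -274, 448)
w4 = Kw3 = (2620, -2730, 3916)
The requested component of w4 is 2620.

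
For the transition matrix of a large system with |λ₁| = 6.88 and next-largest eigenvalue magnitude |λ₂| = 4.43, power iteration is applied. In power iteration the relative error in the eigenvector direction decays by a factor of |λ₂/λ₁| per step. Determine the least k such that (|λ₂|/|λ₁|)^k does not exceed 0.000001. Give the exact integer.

|λ₂/λ₁| = 4.43/6.88 = 0.64390
Need k ≥ ln(0.000001) / ln(0.64390) = -13.8155 / -0.4402 ≈ 31.383
Smallest integer k satisfying the bound: 32

32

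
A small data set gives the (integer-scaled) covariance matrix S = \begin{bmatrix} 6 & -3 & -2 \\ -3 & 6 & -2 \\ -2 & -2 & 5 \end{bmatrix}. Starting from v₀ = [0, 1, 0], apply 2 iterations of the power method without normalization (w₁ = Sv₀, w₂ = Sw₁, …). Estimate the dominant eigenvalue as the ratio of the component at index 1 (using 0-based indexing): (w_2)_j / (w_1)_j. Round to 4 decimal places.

λ ≈ 8.1667

w1 = Sv₀ = (-3, 6, -2)
w2 = Sw1 = (-32, 49, -16)
Ratio at component: 49 / 6 = 8.1667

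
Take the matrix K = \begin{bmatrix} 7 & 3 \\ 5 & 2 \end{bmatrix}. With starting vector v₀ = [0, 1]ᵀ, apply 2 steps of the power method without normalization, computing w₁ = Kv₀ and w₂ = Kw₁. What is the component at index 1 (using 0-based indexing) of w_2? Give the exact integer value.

w1 = Kv₀ = (3, 2)
w2 = Kw1 = (27, 19)
The requested component of w2 is 19.

19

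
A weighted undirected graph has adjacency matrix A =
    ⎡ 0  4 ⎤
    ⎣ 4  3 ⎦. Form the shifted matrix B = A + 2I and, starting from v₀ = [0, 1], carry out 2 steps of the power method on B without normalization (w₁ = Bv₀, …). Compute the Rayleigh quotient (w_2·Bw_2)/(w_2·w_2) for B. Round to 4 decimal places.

B = A + 2I has rows (2, 4); (4, 5)
w1 = Bv₀ = (2·0 + 4·1; 4·0 + 5·1) = (4, 5)
w2 = Bw1 = (2·4 + 4·5; 4·4 + 5·5) = (28, 41)
Bw2 = (220, 317)
w2·Bw2 = 19157; w2·w2 = 2465; μ ≈ 19157/2465 = 7.7716

μ ≈ 7.7716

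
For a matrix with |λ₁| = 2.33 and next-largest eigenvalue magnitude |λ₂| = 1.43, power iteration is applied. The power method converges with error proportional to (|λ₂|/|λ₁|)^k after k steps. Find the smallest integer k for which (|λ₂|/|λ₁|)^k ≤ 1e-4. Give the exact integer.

|λ₂/λ₁| = 1.43/2.33 = 0.61373
Need k ≥ ln(1e-4) / ln(0.61373) = -9.2103 / -0.4882 ≈ 18.866
Smallest integer k satisfying the bound: 19

19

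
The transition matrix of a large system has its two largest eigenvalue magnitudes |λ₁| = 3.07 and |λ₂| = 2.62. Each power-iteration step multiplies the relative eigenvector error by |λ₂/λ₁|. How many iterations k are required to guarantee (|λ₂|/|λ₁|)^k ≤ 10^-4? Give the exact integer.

|λ₂/λ₁| = 2.62/3.07 = 0.85342
Need k ≥ ln(10^-4) / ln(0.85342) = -9.2103 / -0.1585 ≈ 58.108
Smallest integer k satisfying the bound: 59

59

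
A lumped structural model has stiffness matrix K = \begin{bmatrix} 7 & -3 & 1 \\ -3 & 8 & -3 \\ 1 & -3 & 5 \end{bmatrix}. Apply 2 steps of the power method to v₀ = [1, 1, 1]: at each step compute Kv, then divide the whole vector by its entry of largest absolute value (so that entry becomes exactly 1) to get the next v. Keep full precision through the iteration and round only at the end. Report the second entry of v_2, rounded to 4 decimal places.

Kv0 = (5.00000, 2.00000, 3.00000); divide by 5.00000 → v1 = (1.00000, 0.40000, 0.60000)
Kv1 = (6.40000, -1.60000, 2.80000); divide by 6.40000 → v2 = (1.00000, -0.25000, 0.43750)
Requested entry of v2: -8/32 = -0.2500

-0.2500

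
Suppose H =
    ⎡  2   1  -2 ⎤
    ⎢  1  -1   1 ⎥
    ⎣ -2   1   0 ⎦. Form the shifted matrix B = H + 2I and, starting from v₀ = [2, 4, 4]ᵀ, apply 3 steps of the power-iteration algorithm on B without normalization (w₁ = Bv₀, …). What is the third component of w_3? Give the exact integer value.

38

B = H + 2I has rows (4, 1, -2); (1, 1, 1); (-2, 1, 2)
w1 = Bv₀ = (4, 10, 8)
w2 = Bw1 = (10, 22, 18)
w3 = Bw2 = (26, 50, 38)
Requested component of w3: 38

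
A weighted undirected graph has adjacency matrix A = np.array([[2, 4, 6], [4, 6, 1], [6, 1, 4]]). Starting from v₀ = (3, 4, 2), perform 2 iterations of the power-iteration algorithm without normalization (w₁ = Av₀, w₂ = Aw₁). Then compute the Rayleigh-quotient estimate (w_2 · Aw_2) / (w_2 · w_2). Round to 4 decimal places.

w1 = Av₀ = (2·3 + 4·4 + 6·2; 4·3 + 6·4 + 1·2; 6·3 + 1·4 + 4·2) = (34, 38, 30)
w2 = Aw1 = (2·34 + 4·38 + 6·30; 4·34 + 6·38 + 1·30; 6·34 + 1·38 + 4·30) = (400, 394, 362)
Aw2 = (4548, 4326, 4242)
w2·Aw2 = 400·4548 + 394·4326 + 362·4242 = 5059248; w2·w2 = 400·400 + 394·394 + 362·362 = 446280
λ ≈ 5059248/446280 = 11.3365

λ ≈ 11.3365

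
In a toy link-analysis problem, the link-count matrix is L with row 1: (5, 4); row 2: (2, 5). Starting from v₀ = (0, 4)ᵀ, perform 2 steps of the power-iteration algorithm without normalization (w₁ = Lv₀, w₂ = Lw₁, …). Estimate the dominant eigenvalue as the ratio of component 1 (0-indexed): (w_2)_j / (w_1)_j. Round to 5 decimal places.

λ ≈ 6.60000

w1 = Lv₀ = (5·0 + 4·4; 2·0 + 5·4) = (16, 20)
w2 = Lw1 = (5·16 + 4·20; 2·16 + 5·20) = (160, 132)
Ratio at component: 132 / 20 = 6.60000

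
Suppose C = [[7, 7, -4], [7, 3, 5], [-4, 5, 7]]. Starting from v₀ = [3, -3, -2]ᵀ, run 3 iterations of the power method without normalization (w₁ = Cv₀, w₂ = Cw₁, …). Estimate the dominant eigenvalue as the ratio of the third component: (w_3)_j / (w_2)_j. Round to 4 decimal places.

w1 = Cv₀ = (7·3 + 7·(-3) + (-4)·(-2); 7·3 + 3·(-3) + 5·(-2); (-4)·3 + 5·(-3) + 7·(-2)) = (8, 2, -41)
w2 = Cw1 = (7·8 + 7·2 + (-4)·(-41); 7·8 + 3·2 + 5·(-41); (-4)·8 + 5·2 + 7·(-41)) = (234, -143, -309)
w3 = Cw2 = (1873, -336, -3814)
Ratio at component: -3814 / -309 = 12.3430

12.3430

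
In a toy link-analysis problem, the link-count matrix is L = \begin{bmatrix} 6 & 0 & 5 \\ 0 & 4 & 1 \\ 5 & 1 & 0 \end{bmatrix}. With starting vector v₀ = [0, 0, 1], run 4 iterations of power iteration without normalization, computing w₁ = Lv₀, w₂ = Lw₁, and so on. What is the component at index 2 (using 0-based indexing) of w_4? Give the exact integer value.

1592

w1 = Lv₀ = (5, 1, 0)
w2 = Lw1 = (30, 4, 26)
w3 = Lw2 = (310, 42, 154)
w4 = Lw3 = (2630, 322, 1592)
The requested component of w4 is 1592.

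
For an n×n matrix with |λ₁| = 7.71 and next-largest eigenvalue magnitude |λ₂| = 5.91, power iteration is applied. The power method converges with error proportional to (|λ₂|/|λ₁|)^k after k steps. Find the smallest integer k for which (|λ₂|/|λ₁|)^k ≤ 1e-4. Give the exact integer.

35

|λ₂/λ₁| = 5.91/7.71 = 0.76654
Need k ≥ ln(1e-4) / ln(0.76654) = -9.2103 / -0.2659 ≈ 34.642
Smallest integer k satisfying the bound: 35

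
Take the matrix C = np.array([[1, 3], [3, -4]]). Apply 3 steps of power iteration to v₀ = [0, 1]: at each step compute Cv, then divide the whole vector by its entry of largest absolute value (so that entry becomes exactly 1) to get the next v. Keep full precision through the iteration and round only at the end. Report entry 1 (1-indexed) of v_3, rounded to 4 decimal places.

-0.5197

Cv0 = (3.00000, -4.00000); divide by -4.00000 → v1 = (-0.75000, 1.00000)
Cv1 = (2.25000, -6.25000); divide by -6.25000 → v2 = (-0.36000, 1.00000)
Cv2 = (2.64000, -5.08000); divide by -5.08000 → v3 = (-0.51969, 1.00000)
Requested entry of v3: 66/-127 = -0.5197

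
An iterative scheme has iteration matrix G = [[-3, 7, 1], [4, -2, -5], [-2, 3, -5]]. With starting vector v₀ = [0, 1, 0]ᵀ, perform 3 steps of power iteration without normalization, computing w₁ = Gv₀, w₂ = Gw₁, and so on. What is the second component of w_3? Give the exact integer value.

w1 = Gv₀ = ((-3)·0 + 7·1 + 1·0; 4·0 + (-2)·1 + (-5)·0; (-2)·0 + 3·1 + (-5)·0) = (7, -2, 3)
w2 = Gw1 = ((-3)·7 + 7·(-2) + 1·3; 4·7 + (-2)·(-2) + (-5)·3; (-2)·7 + 3·(-2) + (-5)·3) = (-32, 17, -35)
w3 = Gw2 = (180, 13, 290)
The requested component of w3 is 13.

13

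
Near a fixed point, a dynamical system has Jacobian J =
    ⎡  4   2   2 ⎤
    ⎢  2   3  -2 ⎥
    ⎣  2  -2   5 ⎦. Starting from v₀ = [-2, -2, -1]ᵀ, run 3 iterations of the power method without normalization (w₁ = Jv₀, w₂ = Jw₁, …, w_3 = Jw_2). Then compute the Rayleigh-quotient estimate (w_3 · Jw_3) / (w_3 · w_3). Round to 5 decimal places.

w1 = Jv₀ = (-14, -8, -5)
w2 = Jw1 = (-82, -42, -37)
w3 = Jw2 = (-486, -216, -265)
Jw3 = (-2906, -1090, -1865)
w3·Jw3 = (-486)·(-2906) + (-216)·(-1090) + (-265)·(-1865) = 2141981; w3·w3 = (-486)·(-486) + (-216)·(-216) + (-265)·(-265) = 353077
λ ≈ 2141981/353077 = 6.06661

6.06661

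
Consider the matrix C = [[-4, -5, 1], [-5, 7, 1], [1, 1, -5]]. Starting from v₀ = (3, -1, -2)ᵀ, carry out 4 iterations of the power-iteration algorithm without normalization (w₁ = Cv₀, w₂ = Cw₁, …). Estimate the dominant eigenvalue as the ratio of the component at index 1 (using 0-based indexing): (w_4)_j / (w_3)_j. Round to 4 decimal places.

w1 = Cv₀ = (-9, -24, 12)
w2 = Cw1 = (168, -111, -93)
w3 = Cw2 = (-210, -1710, 522)
w4 = Cw3 = (9912, -10398, -4530)
Ratio at component: -10398 / -1710 = 6.0807

6.0807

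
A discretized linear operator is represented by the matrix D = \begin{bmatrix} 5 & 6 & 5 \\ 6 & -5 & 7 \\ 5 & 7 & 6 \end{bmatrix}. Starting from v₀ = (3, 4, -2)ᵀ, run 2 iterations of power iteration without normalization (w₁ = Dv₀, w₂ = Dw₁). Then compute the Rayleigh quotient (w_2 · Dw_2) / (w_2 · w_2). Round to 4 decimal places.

w1 = Dv₀ = (5·3 + 6·4 + 5·(-2); 6·3 + (-5)·4 + 7·(-2); 5·3 + 7·4 + 6·(-2)) = (29, -16, 31)
w2 = Dw1 = (5·29 + 6·(-16) + 5·31; 6·29 + (-5)·(-16) + 7·31; 5·29 + 7·(-16) + 6·31) = (204, 471, 219)
Dw2 = (4941, 402, 5631)
w2·Dw2 = 204·4941 + 471·402 + 219·5631 = 2430495; w2·w2 = 204·204 + 471·471 + 219·219 = 311418
λ ≈ 2430495/311418 = 7.8046

7.8046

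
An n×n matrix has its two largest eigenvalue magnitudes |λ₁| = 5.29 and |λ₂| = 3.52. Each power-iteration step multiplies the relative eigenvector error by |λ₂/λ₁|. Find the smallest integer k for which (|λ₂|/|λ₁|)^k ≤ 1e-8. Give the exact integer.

|λ₂/λ₁| = 3.52/5.29 = 0.66541
Need k ≥ ln(1e-8) / ln(0.66541) = -18.4207 / -0.4074 ≈ 45.220
Smallest integer k satisfying the bound: 46

46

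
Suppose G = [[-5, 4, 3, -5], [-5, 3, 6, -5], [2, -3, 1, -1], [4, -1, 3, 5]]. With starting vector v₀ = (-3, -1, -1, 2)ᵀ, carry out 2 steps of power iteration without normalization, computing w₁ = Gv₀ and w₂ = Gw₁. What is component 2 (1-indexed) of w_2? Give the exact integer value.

-18

w1 = Gv₀ = ((-5)·(-3) + 4·(-1) + 3·(-1) + (-5)·2; (-5)·(-3) + 3·(-1) + 6·(-1) + (-5)·2; 2·(-3) + (-3)·(-1) + 1·(-1) + (-1)·2; 4·(-3) + (-1)·(-1) + 3·(-1) + 5·2) = (-2, -4, -6, -4)
w2 = Gw1 = ((-5)·(-2) + 4·(-4) + 3·(-6) + (-5)·(-4); (-5)·(-2) + 3·(-4) + 6·(-6) + (-5)·(-4); 2·(-2) + (-3)·(-4) + 1·(-6) + (-1)·(-4); 4·(-2) + (-1)·(-4) + 3·(-6) + 5·(-4)) = (-4, -18, 6, -42)
The requested component of w2 is -18.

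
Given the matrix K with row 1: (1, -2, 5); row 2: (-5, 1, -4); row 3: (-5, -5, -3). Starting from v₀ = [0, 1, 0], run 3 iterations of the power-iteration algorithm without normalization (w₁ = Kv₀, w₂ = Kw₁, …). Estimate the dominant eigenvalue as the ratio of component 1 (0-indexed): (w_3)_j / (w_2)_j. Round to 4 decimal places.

w1 = Kv₀ = (-2, 1, -5)
w2 = Kw1 = (-29, 31, 20)
w3 = Kw2 = (9, 96, -70)
Ratio at component: 96 / 31 = 3.0968

λ ≈ 3.0968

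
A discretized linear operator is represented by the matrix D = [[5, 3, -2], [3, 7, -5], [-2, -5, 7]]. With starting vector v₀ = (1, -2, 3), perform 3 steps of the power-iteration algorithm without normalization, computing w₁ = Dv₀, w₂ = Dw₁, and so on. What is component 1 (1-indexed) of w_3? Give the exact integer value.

w1 = Dv₀ = (-7, -26, 29)
w2 = Dw1 = (-171, -348, 347)
w3 = Dw2 = (-2593, -4684, 4511)
The requested component of w3 is -2593.

-2593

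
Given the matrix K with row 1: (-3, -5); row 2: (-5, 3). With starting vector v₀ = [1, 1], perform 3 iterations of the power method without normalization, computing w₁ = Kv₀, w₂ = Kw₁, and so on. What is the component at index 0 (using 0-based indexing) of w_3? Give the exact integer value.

-272

w1 = Kv₀ = (-8, -2)
w2 = Kw1 = (34, 34)
w3 = Kw2 = (-272, -68)
The requested component of w3 is -272.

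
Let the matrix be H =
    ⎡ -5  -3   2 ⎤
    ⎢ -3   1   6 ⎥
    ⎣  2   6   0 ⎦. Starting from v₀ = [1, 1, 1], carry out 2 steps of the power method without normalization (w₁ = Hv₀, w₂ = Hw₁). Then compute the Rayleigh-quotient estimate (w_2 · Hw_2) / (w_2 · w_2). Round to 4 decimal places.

-0.5561

w1 = Hv₀ = ((-5)·1 + (-3)·1 + 2·1; (-3)·1 + 1·1 + 6·1; 2·1 + 6·1 + 0·1) = (-6, 4, 8)
w2 = Hw1 = ((-5)·(-6) + (-3)·4 + 2·8; (-3)·(-6) + 1·4 + 6·8; 2·(-6) + 6·4 + 0·8) = (34, 70, 12)
Hw2 = (-356, 40, 488)
w2·Hw2 = 34·(-356) + 70·40 + 12·488 = -3448; w2·w2 = 34·34 + 70·70 + 12·12 = 6200
λ ≈ -3448/6200 = -0.5561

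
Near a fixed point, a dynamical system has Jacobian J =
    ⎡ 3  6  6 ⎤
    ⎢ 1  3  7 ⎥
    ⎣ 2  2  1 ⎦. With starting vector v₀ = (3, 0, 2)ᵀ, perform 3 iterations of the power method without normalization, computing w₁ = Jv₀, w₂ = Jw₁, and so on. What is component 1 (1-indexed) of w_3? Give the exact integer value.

1911

w1 = Jv₀ = (3·3 + 6·0 + 6·2; 1·3 + 3·0 + 7·2; 2·3 + 2·0 + 1·2) = (21, 17, 8)
w2 = Jw1 = (3·21 + 6·17 + 6·8; 1·21 + 3·17 + 7·8; 2·21 + 2·17 + 1·8) = (213, 128, 84)
w3 = Jw2 = (1911, 1185, 766)
The requested component of w3 is 1911.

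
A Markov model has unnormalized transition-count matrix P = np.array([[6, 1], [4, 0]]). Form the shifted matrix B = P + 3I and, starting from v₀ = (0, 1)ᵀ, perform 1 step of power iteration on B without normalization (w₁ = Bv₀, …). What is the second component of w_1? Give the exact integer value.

B = P + 3I has rows (9, 1); (4, 3)
w1 = Bv₀ = (9·0 + 1·1; 4·0 + 3·1) = (1, 3)
Requested component of w1: 3

3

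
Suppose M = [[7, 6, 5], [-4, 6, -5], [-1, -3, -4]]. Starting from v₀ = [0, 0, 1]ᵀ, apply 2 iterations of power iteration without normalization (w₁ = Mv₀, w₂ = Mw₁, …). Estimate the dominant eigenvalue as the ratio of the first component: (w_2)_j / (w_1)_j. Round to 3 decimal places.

λ ≈ -3.000

w1 = Mv₀ = (7·0 + 6·0 + 5·1; (-4)·0 + 6·0 + (-5)·1; (-1)·0 + (-3)·0 + (-4)·1) = (5, -5, -4)
w2 = Mw1 = (7·5 + 6·(-5) + 5·(-4); (-4)·5 + 6·(-5) + (-5)·(-4); (-1)·5 + (-3)·(-5) + (-4)·(-4)) = (-15, -30, 26)
Ratio at component: -15 / 5 = -3.000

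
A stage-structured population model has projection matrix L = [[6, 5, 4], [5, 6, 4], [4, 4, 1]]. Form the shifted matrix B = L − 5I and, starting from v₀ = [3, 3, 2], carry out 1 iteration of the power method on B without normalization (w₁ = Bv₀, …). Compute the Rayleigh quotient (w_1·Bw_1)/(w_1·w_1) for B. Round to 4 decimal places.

B = L − 5I has rows (1, 5, 4); (5, 1, 4); (4, 4, -4)
w1 = Bv₀ = (26, 26, 16)
Bw1 = (220, 220, 144)
w1·Bw1 = 13744; w1·w1 = 1608; μ ≈ 13744/1608 = 8.5473

μ ≈ 8.5473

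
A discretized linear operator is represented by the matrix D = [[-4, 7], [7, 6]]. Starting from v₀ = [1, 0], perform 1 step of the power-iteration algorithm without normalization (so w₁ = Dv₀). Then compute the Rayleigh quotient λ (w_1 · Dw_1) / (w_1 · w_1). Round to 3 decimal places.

w1 = Dv₀ = ((-4)·1 + 7·0; 7·1 + 6·0) = (-4, 7)
Dw1 = (65, 14)
w1·Dw1 = (-4)·65 + 7·14 = -162; w1·w1 = (-4)·(-4) + 7·7 = 65
λ ≈ -162/65 = -2.492

λ ≈ -2.492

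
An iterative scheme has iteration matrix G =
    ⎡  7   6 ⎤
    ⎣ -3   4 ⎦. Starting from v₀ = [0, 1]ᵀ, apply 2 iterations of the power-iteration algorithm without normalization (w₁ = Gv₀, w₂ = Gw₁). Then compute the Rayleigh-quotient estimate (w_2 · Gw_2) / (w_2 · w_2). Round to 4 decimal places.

λ ≈ 6.9064

w1 = Gv₀ = (7·0 + 6·1; (-3)·0 + 4·1) = (6, 4)
w2 = Gw1 = (7·6 + 6·4; (-3)·6 + 4·4) = (66, -2)
Gw2 = (450, -206)
w2·Gw2 = 66·450 + (-2)·(-206) = 30112; w2·w2 = 66·66 + (-2)·(-2) = 4360
λ ≈ 30112/4360 = 6.9064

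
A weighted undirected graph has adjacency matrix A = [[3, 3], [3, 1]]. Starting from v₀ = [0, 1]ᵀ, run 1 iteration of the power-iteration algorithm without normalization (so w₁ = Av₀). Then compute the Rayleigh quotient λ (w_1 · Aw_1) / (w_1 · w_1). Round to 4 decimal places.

4.6000

w1 = Av₀ = (3·0 + 3·1; 3·0 + 1·1) = (3, 1)
Aw1 = (12, 10)
w1·Aw1 = 3·12 + 1·10 = 46; w1·w1 = 3·3 + 1·1 = 10
λ ≈ 46/10 = 4.6000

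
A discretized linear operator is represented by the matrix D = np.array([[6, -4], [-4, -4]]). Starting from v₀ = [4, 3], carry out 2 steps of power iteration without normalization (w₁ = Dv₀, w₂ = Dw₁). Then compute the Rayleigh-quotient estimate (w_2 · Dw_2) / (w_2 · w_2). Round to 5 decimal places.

w1 = Dv₀ = (12, -28)
w2 = Dw1 = (184, 64)
Dw2 = (848, -992)
w2·Dw2 = 184·848 + 64·(-992) = 92544; w2·w2 = 184·184 + 64·64 = 37952
λ ≈ 92544/37952 = 2.43845

λ ≈ 2.43845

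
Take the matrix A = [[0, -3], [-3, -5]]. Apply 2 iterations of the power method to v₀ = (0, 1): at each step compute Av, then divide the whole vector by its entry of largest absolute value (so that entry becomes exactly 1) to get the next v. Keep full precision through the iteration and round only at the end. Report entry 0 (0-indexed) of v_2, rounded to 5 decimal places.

0.44118

Av0 = (-3.000000, -5.000000); divide by -5.000000 → v1 = (0.600000, 1.000000)
Av1 = (-3.000000, -6.800000); divide by -6.800000 → v2 = (0.441176, 1.000000)
Requested entry of v2: 15/34 = 0.44118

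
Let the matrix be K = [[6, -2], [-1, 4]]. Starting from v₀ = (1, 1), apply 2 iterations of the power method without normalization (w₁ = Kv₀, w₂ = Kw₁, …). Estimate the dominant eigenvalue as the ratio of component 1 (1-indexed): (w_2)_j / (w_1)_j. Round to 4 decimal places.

4.5000

w1 = Kv₀ = (4, 3)
w2 = Kw1 = (18, 8)
Ratio at component: 18 / 4 = 4.5000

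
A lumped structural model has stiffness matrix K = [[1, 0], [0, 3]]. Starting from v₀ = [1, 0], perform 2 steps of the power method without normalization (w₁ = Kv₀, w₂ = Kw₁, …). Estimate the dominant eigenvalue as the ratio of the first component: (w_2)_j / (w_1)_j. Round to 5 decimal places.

λ ≈ 1.00000

w1 = Kv₀ = (1·1 + 0·0; 0·1 + 3·0) = (1, 0)
w2 = Kw1 = (1·1 + 0·0; 0·1 + 3·0) = (1, 0)
Ratio at component: 1 / 1 = 1.00000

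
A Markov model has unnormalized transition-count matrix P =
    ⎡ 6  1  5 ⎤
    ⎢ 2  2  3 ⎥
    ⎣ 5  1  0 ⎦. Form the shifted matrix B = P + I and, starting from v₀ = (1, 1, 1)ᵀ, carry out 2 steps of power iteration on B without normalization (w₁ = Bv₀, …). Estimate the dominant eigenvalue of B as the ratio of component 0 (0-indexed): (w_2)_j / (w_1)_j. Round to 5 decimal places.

10.30769

B = P + I has rows (7, 1, 5); (2, 3, 3); (5, 1, 1)
w1 = Bv₀ = (13, 8, 7)
w2 = Bw1 = (134, 71, 80)
Ratio: 134/13 = 10.30769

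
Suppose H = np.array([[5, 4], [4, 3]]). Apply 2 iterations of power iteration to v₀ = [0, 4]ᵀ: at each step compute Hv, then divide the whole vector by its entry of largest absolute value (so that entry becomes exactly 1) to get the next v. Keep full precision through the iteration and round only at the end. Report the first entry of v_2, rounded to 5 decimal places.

1.00000

Hv0 = (16.000000, 12.000000); divide by 16.000000 → v1 = (1.000000, 0.750000)
Hv1 = (8.000000, 6.250000); divide by 8.000000 → v2 = (1.000000, 0.781250)
Requested entry of v2: 128/128 = 1.00000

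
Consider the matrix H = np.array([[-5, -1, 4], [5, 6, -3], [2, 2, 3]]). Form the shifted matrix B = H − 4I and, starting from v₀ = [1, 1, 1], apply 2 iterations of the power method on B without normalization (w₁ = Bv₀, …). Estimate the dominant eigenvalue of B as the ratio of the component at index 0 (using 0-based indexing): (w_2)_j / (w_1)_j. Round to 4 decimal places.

B = H − 4I has rows (-9, -1, 4); (5, 2, -3); (2, 2, -1)
w1 = Bv₀ = (-6, 4, 3)
w2 = Bw1 = (62, -31, -7)
Ratio: 62/-6 = -10.3333

-10.3333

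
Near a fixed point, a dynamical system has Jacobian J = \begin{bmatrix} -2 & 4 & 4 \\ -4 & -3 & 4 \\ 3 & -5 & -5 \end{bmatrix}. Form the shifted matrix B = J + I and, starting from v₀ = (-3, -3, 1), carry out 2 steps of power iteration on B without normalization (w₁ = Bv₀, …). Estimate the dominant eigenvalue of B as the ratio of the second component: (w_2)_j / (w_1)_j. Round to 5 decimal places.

B = J + I has rows (-1, 4, 4); (-4, -2, 4); (3, -5, -4)
w1 = Bv₀ = ((-1)·(-3) + 4·(-3) + 4·1; (-4)·(-3) + (-2)·(-3) + 4·1; 3·(-3) + (-5)·(-3) + (-4)·1) = (-5, 22, 2)
w2 = Bw1 = ((-1)·(-5) + 4·22 + 4·2; (-4)·(-5) + (-2)·22 + 4·2; 3·(-5) + (-5)·22 + (-4)·2) = (101, -16, -133)
Ratio: -16/22 = -0.72727

μ ≈ -0.72727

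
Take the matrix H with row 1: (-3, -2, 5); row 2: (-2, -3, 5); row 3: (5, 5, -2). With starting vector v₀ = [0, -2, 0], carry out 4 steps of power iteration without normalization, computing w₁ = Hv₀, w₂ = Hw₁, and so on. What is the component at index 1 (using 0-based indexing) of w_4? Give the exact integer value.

-8076

w1 = Hv₀ = ((-3)·0 + (-2)·(-2) + 5·0; (-2)·0 + (-3)·(-2) + 5·0; 5·0 + 5·(-2) + (-2)·0) = (4, 6, -10)
w2 = Hw1 = ((-3)·4 + (-2)·6 + 5·(-10); (-2)·4 + (-3)·6 + 5·(-10); 5·4 + 5·6 + (-2)·(-10)) = (-74, -76, 70)
w3 = Hw2 = (724, 726, -890)
w4 = Hw3 = (-8074, -8076, 9030)
The requested component of w4 is -8076.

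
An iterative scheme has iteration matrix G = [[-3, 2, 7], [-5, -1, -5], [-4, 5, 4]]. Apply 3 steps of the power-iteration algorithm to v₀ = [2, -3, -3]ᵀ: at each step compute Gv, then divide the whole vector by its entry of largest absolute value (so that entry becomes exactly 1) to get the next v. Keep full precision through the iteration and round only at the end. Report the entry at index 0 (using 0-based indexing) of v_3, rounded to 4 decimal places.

0.5537

Gv0 = (-33.00000, 8.00000, -35.00000); divide by -35.00000 → v1 = (0.94286, -0.22857, 1.00000)
Gv1 = (3.71429, -9.48571, -0.91429); divide by -9.48571 → v2 = (-0.39157, 1.00000, 0.09639)
Gv2 = (3.84940, 0.47590, 6.95181); divide by 6.95181 → v3 = (0.55373, 0.06846, 1.00000)
Requested entry of v3: 1278/2308 = 0.5537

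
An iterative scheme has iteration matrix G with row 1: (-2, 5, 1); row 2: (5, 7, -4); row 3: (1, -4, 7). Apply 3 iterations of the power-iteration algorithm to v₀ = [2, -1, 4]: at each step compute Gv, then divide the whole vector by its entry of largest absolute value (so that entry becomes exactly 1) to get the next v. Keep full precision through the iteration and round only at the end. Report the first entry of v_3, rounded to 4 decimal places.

0.3101

Gv0 = (-5.00000, -13.00000, 34.00000); divide by 34.00000 → v1 = (-0.14706, -0.38235, 1.00000)
Gv1 = (-0.61765, -7.41176, 8.38235); divide by 8.38235 → v2 = (-0.07368, -0.88421, 1.00000)
Gv2 = (-3.27368, -10.55789, 10.46316); divide by -10.55789 → v3 = (0.31007, 1.00000, -0.99103)
Requested entry of v3: -933/-3009 = 0.3101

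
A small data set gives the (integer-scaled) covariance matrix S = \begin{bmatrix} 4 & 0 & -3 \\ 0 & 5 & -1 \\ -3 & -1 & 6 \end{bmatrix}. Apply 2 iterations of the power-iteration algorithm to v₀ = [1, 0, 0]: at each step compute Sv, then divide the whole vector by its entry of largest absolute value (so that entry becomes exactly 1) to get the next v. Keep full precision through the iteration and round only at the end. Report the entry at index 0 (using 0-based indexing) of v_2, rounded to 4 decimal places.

Sv0 = (4.00000, 0.00000, -3.00000); divide by 4.00000 → v1 = (1.00000, 0.00000, -0.75000)
Sv1 = (6.25000, 0.75000, -7.50000); divide by -7.50000 → v2 = (-0.83333, -0.10000, 1.00000)
Requested entry of v2: 25/-30 = -0.8333

-0.8333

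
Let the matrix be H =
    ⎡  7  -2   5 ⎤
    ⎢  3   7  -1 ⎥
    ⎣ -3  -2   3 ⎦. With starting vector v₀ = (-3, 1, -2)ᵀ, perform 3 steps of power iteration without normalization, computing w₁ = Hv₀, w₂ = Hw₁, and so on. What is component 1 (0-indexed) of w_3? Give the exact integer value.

-1480

w1 = Hv₀ = (7·(-3) + (-2)·1 + 5·(-2); 3·(-3) + 7·1 + (-1)·(-2); (-3)·(-3) + (-2)·1 + 3·(-2)) = (-33, 0, 1)
w2 = Hw1 = (7·(-33) + (-2)·0 + 5·1; 3·(-33) + 7·0 + (-1)·1; (-3)·(-33) + (-2)·0 + 3·1) = (-226, -100, 102)
w3 = Hw2 = (-872, -1480, 1184)
The requested component of w3 is -1480.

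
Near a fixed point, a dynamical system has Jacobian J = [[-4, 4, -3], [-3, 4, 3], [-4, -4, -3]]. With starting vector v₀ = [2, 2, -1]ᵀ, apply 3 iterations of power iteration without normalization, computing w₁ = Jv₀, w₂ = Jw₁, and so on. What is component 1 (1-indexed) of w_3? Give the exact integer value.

w1 = Jv₀ = ((-4)·2 + 4·2 + (-3)·(-1); (-3)·2 + 4·2 + 3·(-1); (-4)·2 + (-4)·2 + (-3)·(-1)) = (3, -1, -13)
w2 = Jw1 = ((-4)·3 + 4·(-1) + (-3)·(-13); (-3)·3 + 4·(-1) + 3·(-13); (-4)·3 + (-4)·(-1) + (-3)·(-13)) = (23, -52, 31)
w3 = Jw2 = (-393, -184, 23)
The requested component of w3 is -393.

-393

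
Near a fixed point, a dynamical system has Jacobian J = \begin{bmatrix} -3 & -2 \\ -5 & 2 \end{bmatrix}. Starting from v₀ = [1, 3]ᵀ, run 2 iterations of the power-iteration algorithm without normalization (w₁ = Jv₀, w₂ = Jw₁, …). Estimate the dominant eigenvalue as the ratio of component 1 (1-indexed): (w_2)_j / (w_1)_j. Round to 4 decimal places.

-2.7778

w1 = Jv₀ = (-9, 1)
w2 = Jw1 = (25, 47)
Ratio at component: 25 / -9 = -2.7778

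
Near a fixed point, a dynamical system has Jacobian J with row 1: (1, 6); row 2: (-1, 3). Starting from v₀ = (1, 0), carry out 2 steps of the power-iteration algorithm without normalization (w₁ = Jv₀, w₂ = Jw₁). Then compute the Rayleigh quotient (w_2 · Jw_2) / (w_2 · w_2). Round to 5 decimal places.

w1 = Jv₀ = (1, -1)
w2 = Jw1 = (-5, -4)
Jw2 = (-29, -7)
w2·Jw2 = (-5)·(-29) + (-4)·(-7) = 173; w2·w2 = (-5)·(-5) + (-4)·(-4) = 41
λ ≈ 173/41 = 4.21951

4.21951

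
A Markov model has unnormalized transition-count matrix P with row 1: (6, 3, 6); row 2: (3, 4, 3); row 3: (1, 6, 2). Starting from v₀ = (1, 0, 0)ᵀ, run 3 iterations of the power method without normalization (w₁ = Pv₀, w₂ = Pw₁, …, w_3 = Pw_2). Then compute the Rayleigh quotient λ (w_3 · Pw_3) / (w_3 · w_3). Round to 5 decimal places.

λ ≈ 11.14123

w1 = Pv₀ = (6·1 + 3·0 + 6·0; 3·1 + 4·0 + 3·0; 1·1 + 6·0 + 2·0) = (6, 3, 1)
w2 = Pw1 = (6·6 + 3·3 + 6·1; 3·6 + 4·3 + 3·1; 1·6 + 6·3 + 2·1) = (51, 33, 26)
w3 = Pw2 = (561, 363, 301)
Pw3 = (6261, 4038, 3341)
w3·Pw3 = 561·6261 + 363·4038 + 301·3341 = 5983856; w3·w3 = 561·561 + 363·363 + 301·301 = 537091
λ ≈ 5983856/537091 = 11.14123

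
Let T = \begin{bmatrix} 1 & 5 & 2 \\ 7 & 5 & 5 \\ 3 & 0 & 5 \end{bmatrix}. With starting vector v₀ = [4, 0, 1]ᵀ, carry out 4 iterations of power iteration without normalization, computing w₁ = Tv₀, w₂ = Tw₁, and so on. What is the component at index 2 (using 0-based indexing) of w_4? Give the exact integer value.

11263

w1 = Tv₀ = (6, 33, 17)
w2 = Tw1 = (205, 292, 103)
w3 = Tw2 = (1871, 3410, 1130)
w4 = Tw3 = (21181, 35797, 11263)
The requested component of w4 is 11263.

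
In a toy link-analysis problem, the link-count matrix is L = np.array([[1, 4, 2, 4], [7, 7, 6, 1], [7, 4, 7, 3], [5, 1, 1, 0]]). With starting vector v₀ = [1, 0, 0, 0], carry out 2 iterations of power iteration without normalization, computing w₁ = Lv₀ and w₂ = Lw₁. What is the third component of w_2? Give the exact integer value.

99

w1 = Lv₀ = (1, 7, 7, 5)
w2 = Lw1 = (63, 103, 99, 19)
The requested component of w2 is 99.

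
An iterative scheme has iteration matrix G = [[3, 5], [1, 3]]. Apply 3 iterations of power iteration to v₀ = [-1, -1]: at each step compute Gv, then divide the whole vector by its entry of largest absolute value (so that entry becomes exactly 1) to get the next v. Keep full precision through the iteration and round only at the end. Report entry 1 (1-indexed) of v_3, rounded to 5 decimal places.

Gv0 = (-8.000000, -4.000000); divide by -8.000000 → v1 = (1.000000, 0.500000)
Gv1 = (5.500000, 2.500000); divide by 5.500000 → v2 = (1.000000, 0.454545)
Gv2 = (5.272727, 2.363636); divide by 5.272727 → v3 = (1.000000, 0.448276)
Requested entry of v3: -232/-232 = 1.00000

1.00000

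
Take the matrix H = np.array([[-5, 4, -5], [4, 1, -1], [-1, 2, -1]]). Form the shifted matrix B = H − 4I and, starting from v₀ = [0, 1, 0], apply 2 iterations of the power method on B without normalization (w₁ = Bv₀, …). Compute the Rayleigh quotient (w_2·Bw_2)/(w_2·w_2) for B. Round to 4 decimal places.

-12.1023

B = H − 4I has rows (-9, 4, -5); (4, -3, -1); (-1, 2, -5)
w1 = Bv₀ = ((-9)·0 + 4·1 + (-5)·0; 4·0 + (-3)·1 + (-1)·0; (-1)·0 + 2·1 + (-5)·0) = (4, -3, 2)
w2 = Bw1 = ((-9)·4 + 4·(-3) + (-5)·2; 4·4 + (-3)·(-3) + (-1)·2; (-1)·4 + 2·(-3) + (-5)·2) = (-58, 23, -20)
Bw2 = (714, -281, 204)
w2·Bw2 = -51955; w2·w2 = 4293; μ ≈ -51955/4293 = -12.1023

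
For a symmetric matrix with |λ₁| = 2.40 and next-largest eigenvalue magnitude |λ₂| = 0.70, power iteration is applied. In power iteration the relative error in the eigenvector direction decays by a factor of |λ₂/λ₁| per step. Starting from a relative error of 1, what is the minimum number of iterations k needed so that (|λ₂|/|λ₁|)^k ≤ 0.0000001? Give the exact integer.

14

|λ₂/λ₁| = 0.70/2.40 = 0.29167
Need k ≥ ln(0.0000001) / ln(0.29167) = -16.1181 / -1.2321 ≈ 13.081
Smallest integer k satisfying the bound: 14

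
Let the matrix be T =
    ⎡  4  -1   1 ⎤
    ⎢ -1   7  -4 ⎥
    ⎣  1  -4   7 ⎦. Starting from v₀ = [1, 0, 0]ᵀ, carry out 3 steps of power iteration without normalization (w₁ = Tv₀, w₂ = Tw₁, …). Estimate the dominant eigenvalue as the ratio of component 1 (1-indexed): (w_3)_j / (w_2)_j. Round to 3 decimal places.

w1 = Tv₀ = (4, -1, 1)
w2 = Tw1 = (18, -15, 15)
w3 = Tw2 = (102, -183, 183)
Ratio at component: 102 / 18 = 5.667

λ ≈ 5.667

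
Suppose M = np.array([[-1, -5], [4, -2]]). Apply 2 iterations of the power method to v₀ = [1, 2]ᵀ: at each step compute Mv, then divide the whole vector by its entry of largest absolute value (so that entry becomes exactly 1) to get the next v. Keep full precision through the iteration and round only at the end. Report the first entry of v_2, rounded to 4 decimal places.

-0.2500

Mv0 = (-11.00000, 0.00000); divide by -11.00000 → v1 = (1.00000, 0.00000)
Mv1 = (-1.00000, 4.00000); divide by 4.00000 → v2 = (-0.25000, 1.00000)
Requested entry of v2: 11/-44 = -0.2500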